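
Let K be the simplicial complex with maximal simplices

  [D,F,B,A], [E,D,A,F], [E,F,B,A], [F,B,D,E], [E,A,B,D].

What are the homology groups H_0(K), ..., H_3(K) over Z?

H_0 = Z,  H_1 = 0,  H_2 = 0,  H_3 = Z.

Fix the vertex order A < B < D < E < F and write every simplex with vertices in increasing order. Then dim K = 3 and the simplices of K are:

  0-simplices (5): A, B, D, E, F
  1-simplices (10): AB, AD, AE, AF, BD, BE, BF, DE, DF, EF
  2-simplices (10): ABD, ABE, ABF, ADE, ADF, AEF, BDE, BDF, BEF, DEF
  3-simplices (5): ABDE, ABDF, ABEF, ADEF, BDEF

so the chain groups are C_0 ≅ Z^5, C_1 ≅ Z^10, C_2 ≅ Z^10, C_3 ≅ Z^5.

The boundary map ∂_1: C_1 → C_0 sends each edge [p,q] (with p < q) to q − p. For instance
  ∂AD = D − A.
The 5×10 boundary matrix has rank 4 and Smith normal form diag(1,1,1,1).

∂_2: C_2 → C_1 acts by ∂[p,q,r] = [q,r] − [p,r] + [p,q]. For instance
  ∂BDF = DF − BF + BD,
  ∂BDE = DE − BE + BD.
The 10×10 boundary matrix has rank 6 and Smith normal form diag(1,1,1,1,1,1).

∂_3: C_3 → C_2 sends each 3-simplex σ to the alternating sum Σ_i (−1)^i (σ with its i-th vertex removed). For instance
  ∂ABDE = BDE − ADE + ABE − ABD,
  ∂ADEF = DEF − AEF + ADF − ADE.
As a 10×5 matrix over Z this has rank 4, with invariant factors (1,1,1,1).

Computing H_k = (kernel of ∂_k) / (image of ∂_{k+1}):

  H_0: rank C_0 − rank ∂_1 = 5 − 4 = 1, and the invariant factors of ∂_1 are all 1, so H_0 ≅ Z.
  H_1: rank ker ∂_1 − rank ∂_2 = (10 − 4) − 6 = 0, and the invariant factors of ∂_2 are all 1, so H_1 ≅ 0.
  H_2: rank ker ∂_2 − rank ∂_3 = (10 − 6) − 4 = 0, and the invariant factors of ∂_3 are all 1, so H_2 ≅ 0.
  H_3: rank ker ∂_3 − rank ∂_4 = (5 − 4) − 0 = 1, and there is no ∂_4, so H_3 ≅ Z.

As a check, the Euler characteristic is 5 − 10 + 10 − 5 = 0, which agrees with 1 − 0 + 0 − 1 = 0.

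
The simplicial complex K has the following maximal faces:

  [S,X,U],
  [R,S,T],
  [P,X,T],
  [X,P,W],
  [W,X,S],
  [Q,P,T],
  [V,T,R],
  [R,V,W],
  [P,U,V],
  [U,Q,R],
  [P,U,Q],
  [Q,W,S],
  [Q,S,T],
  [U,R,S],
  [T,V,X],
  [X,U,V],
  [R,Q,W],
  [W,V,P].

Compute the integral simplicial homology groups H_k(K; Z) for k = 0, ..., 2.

H_0 ≅ Z,  H_1 ≅ Z ⊕ Z/2,  H_2 = 0.

K has 9 vertices, 27 edges, 18 triangles.
rank ∂_0 = 0, rank ∂_1 = 8 ⇒ b_0 = 9 − 0 − 8 = 1; all invariant factors of ∂_1 are 1 so no torsion. So H_0 ≅ Z.
rank ∂_1 = 8, rank ∂_2 = 18 ⇒ b_1 = 27 − 8 − 18 = 1; ∂_2 has invariant factor(s) [2] giving torsion. So H_1 ≅ Z ⊕ Z/2.
rank ∂_2 = 18, rank ∂_3 = 0 ⇒ b_2 = 18 − 18 − 0 = 0. So H_2 ≅ 0.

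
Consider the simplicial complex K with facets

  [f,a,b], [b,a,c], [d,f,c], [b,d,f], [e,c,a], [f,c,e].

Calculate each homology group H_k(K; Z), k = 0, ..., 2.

H_0 = Z,  H_1 = Z,  H_2 = 0.

Order the vertices as a < b < c < d < e < f. Listing each simplex with vertices in this order, K has dimension 2 with simplices:

  0-simplices (6): a, b, c, d, e, f
  1-simplices (12): ab, ac, ae, af, bc, bd, bf, cd, ce, cf, df, ef
  2-simplices (6): abc, abf, ace, bdf, cdf, cef

giving chain groups C_0 ≅ Z^6, C_1 ≅ Z^12, C_2 ≅ Z^6.

Boundary ∂_1: C_1 → C_0 sends each edge [p,q] (with p < q) to q − p.
As a 6×12 matrix over Z this has rank 5, with invariant factors (1,1,1,1,1).

Boundary ∂_2: C_2 → C_1 maps a triangle to the signed sum of its edges. For instance
  ∂ace = ce − ae + ac,
  ∂bdf = df − bf + bd.
This gives a 12×6 integer matrix of rank 6; reducing to Smith normal form yields diagonal entries (1,1,1,1,1,1).

Computing H_k = (kernel of ∂_k) / (image of ∂_{k+1}):

  H_0: rank C_0 − rank ∂_1 = 6 − 5 = 1, and the invariant factors of ∂_1 are all 1, so H_0 ≅ Z.
  H_1: rank ker ∂_1 − rank ∂_2 = (12 − 5) − 6 = 1, and the invariant factors of ∂_2 are all 1, so H_1 ≅ Z.
  H_2: rank ker ∂_2 − rank ∂_3 = (6 − 6) − 0 = 0, and there is no ∂_3, so H_2 ≅ 0.

(K is a triangulation of the cylinder S^1 x I.)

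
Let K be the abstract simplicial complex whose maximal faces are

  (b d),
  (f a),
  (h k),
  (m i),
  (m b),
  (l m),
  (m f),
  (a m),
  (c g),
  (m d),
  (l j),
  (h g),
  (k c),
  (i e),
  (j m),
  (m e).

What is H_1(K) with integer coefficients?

H_1 ≅ Z^5.

Order the vertices as a < b < c < d < e < f < g < h < i < j < k < l < m. Listing each simplex with vertices in this order, K has dimension 1 with simplices:

  0-simplices (13): a, b, c, d, e, f, g, h, i, j, k, l, m
  1-simplices (16): af, am, bd, bm, cg, ck, dm, ei, em, fm, gh, hk, im, jl, jm, lm

so the chain groups are C_0 ≅ Z^13, C_1 ≅ Z^16.

The boundary map ∂_1: C_1 → C_0 sends each edge [p,q] (with p < q) to q − p. For instance
  ∂ck = k − c.
The 13×16 boundary matrix has rank 11 and Smith normal form diag(1,1,1,1,1,1,1,1,1,1,1).

Now H_k = ker ∂_k / im ∂_{k+1}, so:

  H_1: rank ker ∂_1 − rank ∂_2 = (16 − 11) − 0 = 5, and there is no ∂_2, so H_1 = Z^5.

(K is a triangulation of the disjoint union of a wedge of 4 circles and the circle S^1.)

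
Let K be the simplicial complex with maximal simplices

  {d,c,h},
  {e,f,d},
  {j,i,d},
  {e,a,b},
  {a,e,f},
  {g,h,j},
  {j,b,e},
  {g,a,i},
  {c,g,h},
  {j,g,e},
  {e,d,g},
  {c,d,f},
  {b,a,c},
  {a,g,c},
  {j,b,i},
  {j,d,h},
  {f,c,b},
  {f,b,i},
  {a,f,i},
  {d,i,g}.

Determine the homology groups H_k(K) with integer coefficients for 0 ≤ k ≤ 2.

H_0 = Z,  H_1 = Z ⊕ Z/2,  H_2 = 0.

Order the vertices as a < b < c < d < e < f < g < h < i < j. Listing each simplex with vertices in this order, K has dimension 2 with simplices:

  0-simplices (10): a, b, c, d, e, f, g, h, i, j
  1-simplices (30): ab, ac, ae, af, ag, ai, bc, be, bf, bi, bj, cd, cf, cg, ch, de, df, dg, dh, di, dj, ef, eg, ej, fi, gh, gi, gj, hj, ij
  2-simplices (20): abc, abe, acg, aef, afi, agi, bcf, bej, bfi, bij, cdf, cdh, cgh, def, deg, dgi, dhj, dij, egj, ghj

so the chain groups are C_0 ≅ Z^10, C_1 ≅ Z^30, C_2 ≅ Z^20.

The boundary map ∂_1: C_1 → C_0 maps an edge to its endpoints' difference, ∂[p,q] = q − p.
As a 10×30 matrix over Z this has rank 9, with invariant factors (1,1,1,1,1,1,1,1,1).

The boundary map ∂_2: C_2 → C_1 maps a triangle to the signed sum of its edges. For instance
  ∂acg = cg − ag + ac,
  ∂dij = ij − dj + di.
This gives a 30×20 integer matrix of rank 20; reducing to Smith normal form yields diagonal entries (1,1,1,1,1,1,1,1,1,1,1,1,1,1,1,1,1,1,1,2).

From H_k ≅ ker(∂_k) / im(∂_{k+1}) we obtain:

  H_0: rank C_0 − rank ∂_1 = 10 − 9 = 1, and the invariant factors of ∂_1 are all 1, so H_0 ≅ Z.
  H_1: rank ker ∂_1 − rank ∂_2 = (30 − 9) − 20 = 1, and ∂_2 has invariant factor 2 > 1, so H_1 ≅ Z ⊕ Z/2.
  H_2: rank ker ∂_2 − rank ∂_3 = (20 − 20) − 0 = 0, and there is no ∂_3, so H_2 ≅ 0.

As a check, the Euler characteristic is 10 − 30 + 20 = 0, which agrees with 1 − 1 + 0 = 0.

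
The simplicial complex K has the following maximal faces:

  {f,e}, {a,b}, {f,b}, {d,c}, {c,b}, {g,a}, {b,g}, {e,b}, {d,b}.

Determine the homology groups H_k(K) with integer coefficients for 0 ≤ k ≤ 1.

We work with the vertex ordering a < b < c < d < e < f < g. The simplices of K, each written with vertices in increasing order, are:

  0-simplices (7): a, b, c, d, e, f, g
  1-simplices (9): ab, ag, bc, bd, be, bf, bg, cd, ef

Hence C_0 ≅ Z^7, C_1 ≅ Z^9.

Boundary ∂_1: C_1 → C_0 sends each edge [p,q] (with p < q) to q − p.
This gives a 7×9 integer matrix of rank 6; reducing to Smith normal form yields diagonal entries (1,1,1,1,1,1).

Now H_k = ker ∂_k / im ∂_{k+1}, so:

  H_0: rank C_0 − rank ∂_1 = 7 − 6 = 1, and the invariant factors of ∂_1 are all 1, so H_0 ≅ Z.
  H_1: rank ker ∂_1 − rank ∂_2 = (9 − 6) − 0 = 3, and there is no ∂_2, so H_1 ≅ Z^3.

As a check, the Euler characteristic is 7 − 9 = -2, which agrees with 1 − 3 = -2.
(K is a triangulation of a wedge of 3 circles.)

H_0 ≅ Z,  H_1 ≅ Z^3.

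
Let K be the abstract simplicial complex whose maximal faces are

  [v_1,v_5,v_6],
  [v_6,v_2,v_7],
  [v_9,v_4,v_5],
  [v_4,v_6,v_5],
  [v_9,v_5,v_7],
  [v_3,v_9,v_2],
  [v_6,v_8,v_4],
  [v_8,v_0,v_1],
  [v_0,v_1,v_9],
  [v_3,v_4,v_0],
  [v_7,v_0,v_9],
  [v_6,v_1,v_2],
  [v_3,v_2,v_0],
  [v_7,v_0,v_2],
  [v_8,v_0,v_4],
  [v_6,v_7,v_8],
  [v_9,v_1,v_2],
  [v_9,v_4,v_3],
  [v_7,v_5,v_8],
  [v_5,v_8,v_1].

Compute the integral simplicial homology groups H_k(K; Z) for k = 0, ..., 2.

H_0 ≅ Z,  H_1 ≅ Z ⊕ Z_2,  H_2 = 0.

Order the vertices as v_0 < v_1 < v_2 < v_3 < v_4 < v_5 < v_6 < v_7 < v_8 < v_9. Listing each simplex with vertices in this order, K has dimension 2 with simplices:

  0-simplices (10): [v_0], [v_1], [v_2], [v_3], [v_4], [v_5], [v_6], [v_7], [v_8], [v_9]
  1-simplices (30): (30 of them)
  2-simplices (20): (20 of them)

giving chain groups C_0 ≅ Z^10, C_1 ≅ Z^30, C_2 ≅ Z^20.

∂_1: C_1 → C_0 sends each edge [p,q] (with p < q) to q − p. For instance
  ∂[v_0,v_8] = [v_8] − [v_0].
The resulting 10×30 matrix has rank 9, and its Smith normal form has invariant factors (1,1,1,1,1,1,1,1,1).

∂_2: C_2 → C_1 maps a triangle to the signed sum of its edges. For instance
  ∂[v_2,v_6,v_7] = [v_6,v_7] − [v_2,v_7] + [v_2,v_6],
  ∂[v_0,v_1,v_9] = [v_1,v_9] − [v_0,v_9] + [v_0,v_1].
The 30×20 boundary matrix has rank 20 and Smith normal form diag(1,1,1,1,1,1,1,1,1,1,1,1,1,1,1,1,1,1,1,2).

Now H_k = ker ∂_k / im ∂_{k+1}, so:

  H_0: rank C_0 − rank ∂_1 = 10 − 9 = 1, and the invariant factors of ∂_1 are all 1, so H_0 ≅ Z.
  H_1: rank ker ∂_1 − rank ∂_2 = (30 − 9) − 20 = 1, and ∂_2 has invariant factor 2 > 1, so H_1 ≅ Z ⊕ Z_2.
  H_2: rank ker ∂_2 − rank ∂_3 = (20 − 20) − 0 = 0, and there is no ∂_3, so H_2 ≅ 0.

(K is a triangulation of the Klein bottle.)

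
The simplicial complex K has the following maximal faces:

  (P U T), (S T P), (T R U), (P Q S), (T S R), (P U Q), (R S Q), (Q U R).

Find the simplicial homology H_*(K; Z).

H_0 ≅ Z,  H_1 = 0,  H_2 ≅ Z.

Order the vertices as P < Q < R < S < T < U. Listing each simplex with vertices in this order, K has dimension 2 with simplices:

  0-simplices (6): P, Q, R, S, T, U
  1-simplices (12): PQ, PS, PT, PU, QR, QS, QU, RS, RT, RU, ST, TU
  2-simplices (8): PQS, PQU, PST, PTU, QRS, QRU, RST, RTU

giving chain groups C_0 ≅ Z^6, C_1 ≅ Z^12, C_2 ≅ Z^8.

Boundary ∂_1: C_1 → C_0 is given by ∂[p,q] = [q] − [p]. For instance
  ∂ST = T − S.
As a 6×12 matrix over Z this has rank 5, with invariant factors (1,1,1,1,1).

The boundary map ∂_2: C_2 → C_1 acts by ∂[p,q,r] = [q,r] − [p,r] + [p,q]. For instance
  ∂PQS = QS − PS + PQ,
  ∂PQU = QU − PU + PQ.
The resulting 12×8 matrix has rank 7, and its Smith normal form has invariant factors (1,1,1,1,1,1,1).

Now H_k = ker ∂_k / im ∂_{k+1}, so:

  H_0: rank C_0 − rank ∂_1 = 6 − 5 = 1, and the invariant factors of ∂_1 are all 1, so H_0 = Z.
  H_1: rank ker ∂_1 − rank ∂_2 = (12 − 5) − 7 = 0, and the invariant factors of ∂_2 are all 1, so H_1 = 0.
  H_2: rank ker ∂_2 − rank ∂_3 = (8 − 7) − 0 = 1, and there is no ∂_3, so H_2 = Z.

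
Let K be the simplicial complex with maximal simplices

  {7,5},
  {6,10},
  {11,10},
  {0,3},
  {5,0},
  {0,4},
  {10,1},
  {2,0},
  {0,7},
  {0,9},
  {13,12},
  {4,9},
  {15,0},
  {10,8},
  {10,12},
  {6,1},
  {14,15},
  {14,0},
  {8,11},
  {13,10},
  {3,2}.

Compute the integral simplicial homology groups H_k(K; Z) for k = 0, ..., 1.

Fix the vertex order 0 < 1 < 2 < 3 < 4 < 5 < 6 < 7 < 8 < 9 < 10 < 11 < 12 < 13 < 14 < 15 and write every simplex with vertices in increasing order. Then dim K = 1 and the simplices of K are:

  0-simplices (16): [0], [1], [2], [3], [4], [5], [6], [7], [8], [9], [10], [11], [12], [13], [14], [15]
  1-simplices (21): (21 of them)

giving chain groups C_0 ≅ Z^16, C_1 ≅ Z^21.

The boundary map ∂_1: C_1 → C_0 sends each edge [p,q] (with p < q) to q − p.
This gives a 16×21 integer matrix of rank 14; reducing to Smith normal form yields diagonal entries (1,1,1,1,1,1,1,1,1,1,1,1,1,1).

Reading off H_k = ker ∂_k / im ∂_{k+1}:

  H_0: rank C_0 − rank ∂_1 = 16 − 14 = 2, and the invariant factors of ∂_1 are all 1, so H_0 ≅ Z^2.
  H_1: rank ker ∂_1 − rank ∂_2 = (21 − 14) − 0 = 7, and there is no ∂_2, so H_1 ≅ Z^7.

As a check, the Euler characteristic is 16 − 21 = -5, which agrees with 2 − 7 = -5.
(K is a triangulation of the disjoint union of a wedge of 4 circles and a wedge of 3 circles.)

H_0 = Z^2,  H_1 = Z^7.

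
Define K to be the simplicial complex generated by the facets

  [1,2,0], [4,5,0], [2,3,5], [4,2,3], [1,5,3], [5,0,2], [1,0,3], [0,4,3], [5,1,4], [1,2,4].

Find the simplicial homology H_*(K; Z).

Fix the vertex order 0 < 1 < 2 < 3 < 4 < 5 and write every simplex with vertices in increasing order. Then dim K = 2 and the simplices of K are:

  0-simplices (6): [0], [1], [2], [3], [4], [5]
  1-simplices (15): [0,1], [0,2], [0,3], [0,4], [0,5], [1,2], [1,3], [1,4], [1,5], [2,3], [2,4], [2,5], [3,4], [3,5], [4,5]
  2-simplices (10): [0,1,2], [0,1,3], [0,2,5], [0,3,4], [0,4,5], [1,2,4], [1,3,5], [1,4,5], [2,3,4], [2,3,5]

Hence C_0 ≅ Z^6, C_1 ≅ Z^15, C_2 ≅ Z^10.

Boundary ∂_1: C_1 → C_0 is given by ∂[p,q] = [q] − [p].
This gives a 6×15 integer matrix of rank 5; reducing to Smith normal form yields diagonal entries (1,1,1,1,1).

∂_2: C_2 → C_1 maps a triangle to the signed sum of its edges. For instance
  ∂[2,3,4] = [3,4] − [2,4] + [2,3],
  ∂[0,2,5] = [2,5] − [0,5] + [0,2].
The 15×10 boundary matrix has rank 10 and Smith normal form diag(1,1,1,1,1,1,1,1,1,2).

Computing H_k = (kernel of ∂_k) / (image of ∂_{k+1}):

  H_0: rank C_0 − rank ∂_1 = 6 − 5 = 1, and the invariant factors of ∂_1 are all 1, so H_0 = Z.
  H_1: rank ker ∂_1 − rank ∂_2 = (15 − 5) − 10 = 0, and ∂_2 has invariant factor 2 > 1, so H_1 = Z/2Z.
  H_2: rank ker ∂_2 − rank ∂_3 = (10 − 10) − 0 = 0, and there is no ∂_3, so H_2 = 0.

(K is a triangulation of the real projective plane RP^2.)

H_0 ≅ Z,  H_1 ≅ Z/2Z,  H_2 = 0.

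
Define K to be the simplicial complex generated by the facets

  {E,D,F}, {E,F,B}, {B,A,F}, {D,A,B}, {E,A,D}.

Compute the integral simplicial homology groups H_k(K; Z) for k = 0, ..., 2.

Order the vertices as A < B < D < E < F. Listing each simplex with vertices in this order, K has dimension 2 with simplices:

  0-simplices (5): A, B, D, E, F
  1-simplices (10): AB, AD, AE, AF, BD, BE, BF, DE, DF, EF
  2-simplices (5): ABD, ABF, ADE, BEF, DEF

giving chain groups C_0 ≅ Z^5, C_1 ≅ Z^10, C_2 ≅ Z^5.

∂_1: C_1 → C_0 maps an edge to its endpoints' difference, ∂[p,q] = q − p.
As a 5×10 matrix over Z this has rank 4, with invariant factors (1,1,1,1).

Boundary ∂_2: C_2 → C_1 maps a triangle to the signed sum of its edges. For instance
  ∂ABF = BF − AF + AB,
  ∂BEF = EF − BF + BE.
The 10×5 boundary matrix has rank 5 and Smith normal form diag(1,1,1,1,1).

Now H_k = ker ∂_k / im ∂_{k+1}, so:

  H_0: rank C_0 − rank ∂_1 = 5 − 4 = 1, and the invariant factors of ∂_1 are all 1, so H_0 ≅ Z.
  H_1: rank ker ∂_1 − rank ∂_2 = (10 − 4) − 5 = 1, and the invariant factors of ∂_2 are all 1, so H_1 ≅ Z.
  H_2: rank ker ∂_2 − rank ∂_3 = (5 − 5) − 0 = 0, and there is no ∂_3, so H_2 ≅ 0.

H_0 ≅ Z,  H_1 ≅ Z,  H_2 = 0.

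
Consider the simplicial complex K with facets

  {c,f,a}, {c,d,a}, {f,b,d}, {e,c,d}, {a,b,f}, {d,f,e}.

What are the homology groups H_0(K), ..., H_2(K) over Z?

We work with the vertex ordering a < b < c < d < e < f. The simplices of K, each written with vertices in increasing order, are:

  0-simplices (6): a, b, c, d, e, f
  1-simplices (12): ab, ac, ad, af, bd, bf, cd, ce, cf, de, df, ef
  2-simplices (6): abf, acd, acf, bdf, cde, def

giving chain groups C_0 ≅ Z^6, C_1 ≅ Z^12, C_2 ≅ Z^6.

∂_1: C_1 → C_0 sends each edge [p,q] (with p < q) to q − p. For instance
  ∂de = e − d.
This gives a 6×12 integer matrix of rank 5; reducing to Smith normal form yields diagonal entries (1,1,1,1,1).

The boundary map ∂_2: C_2 → C_1 acts by ∂[p,q,r] = [q,r] − [p,r] + [p,q]. For instance
  ∂abf = bf − af + ab,
  ∂bdf = df − bf + bd.
This gives a 12×6 integer matrix of rank 6; reducing to Smith normal form yields diagonal entries (1,1,1,1,1,1).

Computing H_k = (kernel of ∂_k) / (image of ∂_{k+1}):

  H_0: rank C_0 − rank ∂_1 = 6 − 5 = 1, and the invariant factors of ∂_1 are all 1, so H_0 = Z.
  H_1: rank ker ∂_1 − rank ∂_2 = (12 − 5) − 6 = 1, and the invariant factors of ∂_2 are all 1, so H_1 = Z.
  H_2: rank ker ∂_2 − rank ∂_3 = (6 − 6) − 0 = 0, and there is no ∂_3, so H_2 = 0.

As a check, the Euler characteristic is 6 − 12 + 6 = 0, which agrees with 1 − 1 + 0 = 0.

H_0 ≅ Z,  H_1 ≅ Z,  H_2 = 0.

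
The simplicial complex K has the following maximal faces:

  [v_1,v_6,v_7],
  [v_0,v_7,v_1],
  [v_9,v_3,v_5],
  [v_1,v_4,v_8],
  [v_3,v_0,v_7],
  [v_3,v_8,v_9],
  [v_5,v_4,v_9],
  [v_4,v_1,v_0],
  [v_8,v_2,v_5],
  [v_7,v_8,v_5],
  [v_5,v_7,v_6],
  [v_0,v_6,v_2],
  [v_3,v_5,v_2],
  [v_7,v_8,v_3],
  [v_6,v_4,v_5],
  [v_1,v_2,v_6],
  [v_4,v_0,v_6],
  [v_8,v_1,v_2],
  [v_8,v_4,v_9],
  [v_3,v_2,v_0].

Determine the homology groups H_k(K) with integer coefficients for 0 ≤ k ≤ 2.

Fix the vertex order v_0 < v_1 < v_2 < v_3 < v_4 < v_5 < v_6 < v_7 < v_8 < v_9 and write every simplex with vertices in increasing order. Then dim K = 2 and the simplices of K are:

  0-simplices (10): [v_0], [v_1], [v_2], [v_3], [v_4], [v_5], [v_6], [v_7], [v_8], [v_9]
  1-simplices (30): (30 of them)
  2-simplices (20): (20 of them)

Hence C_0 ≅ Z^10, C_1 ≅ Z^30, C_2 ≅ Z^20.

∂_1: C_1 → C_0 sends each edge [p,q] (with p < q) to q − p.
The 10×30 boundary matrix has rank 9 and Smith normal form diag(1,1,1,1,1,1,1,1,1).

Boundary ∂_2: C_2 → C_1 acts by ∂[p,q,r] = [q,r] − [p,r] + [p,q]. For instance
  ∂[v_4,v_5,v_9] = [v_5,v_9] − [v_4,v_9] + [v_4,v_5],
  ∂[v_1,v_2,v_8] = [v_2,v_8] − [v_1,v_8] + [v_1,v_2].
The resulting 30×20 matrix has rank 20, and its Smith normal form has invariant factors (1,1,1,1,1,1,1,1,1,1,1,1,1,1,1,1,1,1,1,2).

Now H_k = ker ∂_k / im ∂_{k+1}, so:

  H_0: rank C_0 − rank ∂_1 = 10 − 9 = 1, and the invariant factors of ∂_1 are all 1, so H_0 = Z.
  H_1: rank ker ∂_1 − rank ∂_2 = (30 − 9) − 20 = 1, and ∂_2 has invariant factor 2 > 1, so H_1 = Z × Z/2.
  H_2: rank ker ∂_2 − rank ∂_3 = (20 − 20) − 0 = 0, and there is no ∂_3, so H_2 = 0.

H_0 = Z,  H_1 = Z × Z/2,  H_2 = 0.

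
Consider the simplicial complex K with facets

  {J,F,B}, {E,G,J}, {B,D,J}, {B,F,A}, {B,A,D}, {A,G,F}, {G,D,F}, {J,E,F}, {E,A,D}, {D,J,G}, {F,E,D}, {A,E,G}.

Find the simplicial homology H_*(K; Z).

Take the total order A < B < D < E < F < G < J on the vertex set. Then K (dimension 2) consists of the simplices:

  0-simplices (7): A, B, D, E, F, G, J
  1-simplices (18): AB, AD, AE, AF, AG, BD, BF, BJ, DE, DF, DG, DJ, EF, EG, EJ, FG, FJ, GJ
  2-simplices (12): ABD, ABF, ADE, AEG, AFG, BDJ, BFJ, DEF, DFG, DGJ, EFJ, EGJ

so the chain groups are C_0 ≅ Z^7, C_1 ≅ Z^18, C_2 ≅ Z^12.

Boundary ∂_1: C_1 → C_0 sends each edge [p,q] (with p < q) to q − p. For instance
  ∂BF = F − B.
As a 7×18 matrix over Z this has rank 6, with invariant factors (1,1,1,1,1,1).

∂_2: C_2 → C_1 sends each 2-simplex [p,q,r] to [q,r] − [p,r] + [p,q]. For instance
  ∂DFG = FG − DG + DF,
  ∂ABD = BD − AD + AB.
The 18×12 boundary matrix has rank 12 and Smith normal form diag(1,1,1,1,1,1,1,1,1,1,1,2).

Now H_k = ker ∂_k / im ∂_{k+1}, so:

  H_0: rank C_0 − rank ∂_1 = 7 − 6 = 1, and the invariant factors of ∂_1 are all 1, so H_0 = Z.
  H_1: rank ker ∂_1 − rank ∂_2 = (18 − 6) − 12 = 0, and ∂_2 has invariant factor 2 > 1, so H_1 = Z/2Z.
  H_2: rank ker ∂_2 − rank ∂_3 = (12 − 12) − 0 = 0, and there is no ∂_3, so H_2 = 0.

(K is a triangulation of the real projective plane RP^2.)

H_0 = Z,  H_1 = Z/2Z,  H_2 = 0.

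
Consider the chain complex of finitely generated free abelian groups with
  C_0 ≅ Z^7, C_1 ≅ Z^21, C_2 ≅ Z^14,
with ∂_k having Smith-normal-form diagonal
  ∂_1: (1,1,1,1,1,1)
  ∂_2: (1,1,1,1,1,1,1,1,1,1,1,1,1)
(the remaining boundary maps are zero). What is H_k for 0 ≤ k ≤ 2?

H_0 = Z,  H_1 = Z^2,  H_2 = Z.

H_0: b_0 = 7 − 0 − 6 = 1; torsion from ∂_1 factors > 1: none. So H_0 = Z.
H_1: b_1 = 21 − 6 − 13 = 2; torsion from ∂_2 factors > 1: none. So H_1 = Z^2.
H_2: b_2 = 14 − 13 − 0 = 1; torsion from ∂_3 factors > 1: none. So H_2 = Z.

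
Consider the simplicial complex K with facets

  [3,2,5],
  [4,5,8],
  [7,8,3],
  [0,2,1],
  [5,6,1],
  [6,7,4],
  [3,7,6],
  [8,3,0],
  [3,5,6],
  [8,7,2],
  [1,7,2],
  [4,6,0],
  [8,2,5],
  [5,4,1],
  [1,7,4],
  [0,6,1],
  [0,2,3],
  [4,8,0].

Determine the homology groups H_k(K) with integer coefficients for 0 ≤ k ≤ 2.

Fix the vertex order 0 < 1 < 2 < 3 < 4 < 5 < 6 < 7 < 8 and write every simplex with vertices in increasing order. Then dim K = 2 and the simplices of K are:

  0-simplices (9): [0], [1], [2], [3], [4], [5], [6], [7], [8]
  1-simplices (27): (27 of them)
  2-simplices (18): [0,1,2], [0,1,6], [0,2,3], [0,3,8], [0,4,6], [0,4,8], [1,2,7], [1,4,5], [1,4,7], [1,5,6], [2,3,5], [2,5,8], [2,7,8], [3,5,6], [3,6,7], [3,7,8], [4,5,8], [4,6,7]

so the chain groups are C_0 ≅ Z^9, C_1 ≅ Z^27, C_2 ≅ Z^18.

∂_1: C_1 → C_0 sends each edge [p,q] (with p < q) to q − p. For instance
  ∂[3,6] = [6] − [3].
This gives a 9×27 integer matrix of rank 8; reducing to Smith normal form yields diagonal entries (1,1,1,1,1,1,1,1).

∂_2: C_2 → C_1 sends each 2-simplex [p,q,r] to [q,r] − [p,r] + [p,q]. For instance
  ∂[2,3,5] = [3,5] − [2,5] + [2,3],
  ∂[3,6,7] = [6,7] − [3,7] + [3,6].
The 27×18 boundary matrix has rank 18 and Smith normal form diag(1,1,1,1,1,1,1,1,1,1,1,1,1,1,1,1,1,2).

Computing H_k = (kernel of ∂_k) / (image of ∂_{k+1}):

  H_0: rank C_0 − rank ∂_1 = 9 − 8 = 1, and the invariant factors of ∂_1 are all 1, so H_0 = Z.
  H_1: rank ker ∂_1 − rank ∂_2 = (27 − 8) − 18 = 1, and ∂_2 has invariant factor 2 > 1, so H_1 = Z ⊕ Z/2Z.
  H_2: rank ker ∂_2 − rank ∂_3 = (18 − 18) − 0 = 0, and there is no ∂_3, so H_2 = 0.

As a check, the Euler characteristic is 9 − 27 + 18 = 0, which agrees with 1 − 1 + 0 = 0.
(K is a triangulation of the Klein bottle.)

H_0 = Z,  H_1 = Z ⊕ Z/2Z,  H_2 = 0.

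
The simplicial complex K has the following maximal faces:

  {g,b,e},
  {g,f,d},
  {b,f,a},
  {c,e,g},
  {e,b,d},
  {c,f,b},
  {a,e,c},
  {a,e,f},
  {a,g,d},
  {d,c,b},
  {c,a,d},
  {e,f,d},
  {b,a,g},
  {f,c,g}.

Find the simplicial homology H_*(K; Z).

Order the vertices as a < b < c < d < e < f < g. Listing each simplex with vertices in this order, K has dimension 2 with simplices:

  0-simplices (7): a, b, c, d, e, f, g
  1-simplices (21): ab, ac, ad, ae, af, ag, bc, bd, be, bf, bg, cd, ce, cf, cg, de, df, dg, ef, eg, fg
  2-simplices (14): abf, abg, acd, ace, adg, aef, bcd, bcf, bde, beg, ceg, cfg, def, dfg

giving chain groups C_0 ≅ Z^7, C_1 ≅ Z^21, C_2 ≅ Z^14.

Boundary ∂_1: C_1 → C_0 sends each edge [p,q] (with p < q) to q − p. For instance
  ∂ef = f − e.
As a 7×21 matrix over Z this has rank 6, with invariant factors (1,1,1,1,1,1).

Boundary ∂_2: C_2 → C_1 maps a triangle to the signed sum of its edges. For instance
  ∂adg = dg − ag + ad,
  ∂cfg = fg − cg + cf.
This gives a 21×14 integer matrix of rank 13; reducing to Smith normal form yields diagonal entries (1,1,1,1,1,1,1,1,1,1,1,1,1).

From H_k ≅ ker(∂_k) / im(∂_{k+1}) we obtain:

  H_0: rank C_0 − rank ∂_1 = 7 − 6 = 1, and the invariant factors of ∂_1 are all 1, so H_0 = Z.
  H_1: rank ker ∂_1 − rank ∂_2 = (21 − 6) − 13 = 2, and the invariant factors of ∂_2 are all 1, so H_1 = Z^2.
  H_2: rank ker ∂_2 − rank ∂_3 = (14 − 13) − 0 = 1, and there is no ∂_3, so H_2 = Z.

As a check, the Euler characteristic is 7 − 21 + 14 = 0, which agrees with 1 − 2 + 1 = 0.

H_0 = Z,  H_1 = Z^2,  H_2 = Z.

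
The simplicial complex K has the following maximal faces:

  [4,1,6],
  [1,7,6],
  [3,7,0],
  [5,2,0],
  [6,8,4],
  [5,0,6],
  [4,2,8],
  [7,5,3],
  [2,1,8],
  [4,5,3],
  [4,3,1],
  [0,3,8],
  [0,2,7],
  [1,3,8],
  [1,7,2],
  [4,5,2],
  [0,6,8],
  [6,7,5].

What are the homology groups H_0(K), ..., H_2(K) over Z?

We work with the vertex ordering 0 < 1 < 2 < 3 < 4 < 5 < 6 < 7 < 8. The simplices of K, each written with vertices in increasing order, are:

  0-simplices (9): [0], [1], [2], [3], [4], [5], [6], [7], [8]
  1-simplices (27): (27 of them)
  2-simplices (18): [0,2,5], [0,2,7], [0,3,7], [0,3,8], [0,5,6], [0,6,8], [1,2,7], [1,2,8], [1,3,4], [1,3,8], [1,4,6], [1,6,7], [2,4,5], [2,4,8], [3,4,5], [3,5,7], [4,6,8], [5,6,7]

giving chain groups C_0 ≅ Z^9, C_1 ≅ Z^27, C_2 ≅ Z^18.

∂_1: C_1 → C_0 sends each edge [p,q] (with p < q) to q − p. For instance
  ∂[4,8] = [8] − [4].
The 9×27 boundary matrix has rank 8 and Smith normal form diag(1,1,1,1,1,1,1,1).

The boundary map ∂_2: C_2 → C_1 acts by ∂[p,q,r] = [q,r] − [p,r] + [p,q]. For instance
  ∂[4,6,8] = [6,8] − [4,8] + [4,6],
  ∂[2,4,5] = [4,5] − [2,5] + [2,4].
The resulting 27×18 matrix has rank 18, and its Smith normal form has invariant factors (1,1,1,1,1,1,1,1,1,1,1,1,1,1,1,1,1,2).

From H_k ≅ ker(∂_k) / im(∂_{k+1}) we obtain:

  H_0: rank C_0 − rank ∂_1 = 9 − 8 = 1, and the invariant factors of ∂_1 are all 1, so H_0 = Z.
  H_1: rank ker ∂_1 − rank ∂_2 = (27 − 8) − 18 = 1, and ∂_2 has invariant factor 2 > 1, so H_1 = Z ⊕ Z/2.
  H_2: rank ker ∂_2 − rank ∂_3 = (18 − 18) − 0 = 0, and there is no ∂_3, so H_2 = 0.

As a check, the Euler characteristic is 9 − 27 + 18 = 0, which agrees with 1 − 1 + 0 = 0.

H_0 = Z,  H_1 = Z ⊕ Z/2,  H_2 = 0.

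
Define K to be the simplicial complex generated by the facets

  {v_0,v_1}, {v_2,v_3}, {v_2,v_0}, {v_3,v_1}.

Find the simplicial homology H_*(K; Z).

Take the total order v_0 < v_1 < v_2 < v_3 on the vertex set. Then K (dimension 1) consists of the simplices:

  0-simplices (4): [v_0], [v_1], [v_2], [v_3]
  1-simplices (4): [v_0,v_1], [v_0,v_2], [v_1,v_3], [v_2,v_3]

giving chain groups C_0 ≅ Z^4, C_1 ≅ Z^4.

Boundary ∂_1: C_1 → C_0 maps an edge to its endpoints' difference, ∂[p,q] = q − p. For instance
  ∂[v_0,v_1] = [v_1] − [v_0].
This gives a 4×4 integer matrix of rank 3; reducing to Smith normal form yields diagonal entries (1,1,1).

Reading off H_k = ker ∂_k / im ∂_{k+1}:

  H_0: rank C_0 − rank ∂_1 = 4 − 3 = 1, and the invariant factors of ∂_1 are all 1, so H_0 ≅ Z.
  H_1: rank ker ∂_1 − rank ∂_2 = (4 − 3) − 0 = 1, and there is no ∂_2, so H_1 ≅ Z.

(K is a triangulation of the circle S^1.)

H_0 = Z,  H_1 = Z.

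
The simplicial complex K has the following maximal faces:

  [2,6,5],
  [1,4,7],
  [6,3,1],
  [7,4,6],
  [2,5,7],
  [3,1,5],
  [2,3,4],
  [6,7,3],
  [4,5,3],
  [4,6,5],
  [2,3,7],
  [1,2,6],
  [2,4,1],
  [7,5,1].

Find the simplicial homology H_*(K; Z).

H_0 = Z,  H_1 = Z^2,  H_2 = Z.

K has 7 vertices, 21 edges, 14 triangles.
rank ∂_0 = 0, rank ∂_1 = 6 ⇒ b_0 = 7 − 0 − 6 = 1; all invariant factors of ∂_1 are 1 so no torsion. So H_0 = Z.
rank ∂_1 = 6, rank ∂_2 = 13 ⇒ b_1 = 21 − 6 − 13 = 2; all invariant factors of ∂_2 are 1 so no torsion. So H_1 = Z^2.
rank ∂_2 = 13, rank ∂_3 = 0 ⇒ b_2 = 14 − 13 − 0 = 1. So H_2 = Z.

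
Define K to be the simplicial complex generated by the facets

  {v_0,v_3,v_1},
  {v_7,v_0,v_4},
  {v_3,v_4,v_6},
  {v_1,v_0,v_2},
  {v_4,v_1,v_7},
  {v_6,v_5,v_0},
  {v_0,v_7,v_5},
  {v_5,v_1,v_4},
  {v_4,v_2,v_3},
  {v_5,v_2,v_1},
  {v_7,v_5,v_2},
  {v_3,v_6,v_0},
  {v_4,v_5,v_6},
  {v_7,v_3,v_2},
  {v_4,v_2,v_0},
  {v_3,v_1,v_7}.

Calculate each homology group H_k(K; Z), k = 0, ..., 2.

H_0 ≅ Z,  H_1 ≅ Z^2,  H_2 ≅ Z.

Take the total order v_0 < v_1 < v_2 < v_3 < v_4 < v_5 < v_6 < v_7 on the vertex set. Then K (dimension 2) consists of the simplices:

  0-simplices (8): [v_0], [v_1], [v_2], [v_3], [v_4], [v_5], [v_6], [v_7]
  1-simplices (24): (24 of them)
  2-simplices (16): (16 of them)

Hence C_0 ≅ Z^8, C_1 ≅ Z^24, C_2 ≅ Z^16.

Boundary ∂_1: C_1 → C_0 is given by ∂[p,q] = [q] − [p]. For instance
  ∂[v_2,v_7] = [v_7] − [v_2].
As a 8×24 matrix over Z this has rank 7, with invariant factors (1,1,1,1,1,1,1).

Boundary ∂_2: C_2 → C_1 maps a triangle to the signed sum of its edges. For instance
  ∂[v_2,v_5,v_7] = [v_5,v_7] − [v_2,v_7] + [v_2,v_5],
  ∂[v_0,v_1,v_3] = [v_1,v_3] − [v_0,v_3] + [v_0,v_1].
As a 24×16 matrix over Z this has rank 15, with invariant factors (1,1,1,1,1,1,1,1,1,1,1,1,1,1,1).

Computing H_k = (kernel of ∂_k) / (image of ∂_{k+1}):

  H_0: rank C_0 − rank ∂_1 = 8 − 7 = 1, and the invariant factors of ∂_1 are all 1, so H_0 ≅ Z.
  H_1: rank ker ∂_1 − rank ∂_2 = (24 − 7) − 15 = 2, and the invariant factors of ∂_2 are all 1, so H_1 ≅ Z^2.
  H_2: rank ker ∂_2 − rank ∂_3 = (16 − 15) − 0 = 1, and there is no ∂_3, so H_2 ≅ Z.

As a check, the Euler characteristic is 8 − 24 + 16 = 0, which agrees with 1 − 2 + 1 = 0.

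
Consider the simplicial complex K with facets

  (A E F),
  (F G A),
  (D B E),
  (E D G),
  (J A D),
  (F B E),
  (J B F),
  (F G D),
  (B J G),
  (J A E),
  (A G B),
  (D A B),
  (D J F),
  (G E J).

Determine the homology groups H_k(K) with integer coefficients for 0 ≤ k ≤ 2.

Take the total order A < B < D < E < F < G < J on the vertex set. Then K (dimension 2) consists of the simplices:

  0-simplices (7): A, B, D, E, F, G, J
  1-simplices (21): AB, AD, AE, AF, AG, AJ, BD, BE, BF, BG, BJ, DE, DF, DG, DJ, EF, EG, EJ, FG, FJ, GJ
  2-simplices (14): ABD, ABG, ADJ, AEF, AEJ, AFG, BDE, BEF, BFJ, BGJ, DEG, DFG, DFJ, EGJ

giving chain groups C_0 ≅ Z^7, C_1 ≅ Z^21, C_2 ≅ Z^14.

∂_1: C_1 → C_0 maps an edge to its endpoints' difference, ∂[p,q] = q − p. For instance
  ∂DE = E − D.
The resulting 7×21 matrix has rank 6, and its Smith normal form has invariant factors (1,1,1,1,1,1).

The boundary map ∂_2: C_2 → C_1 maps a triangle to the signed sum of its edges. For instance
  ∂DEG = EG − DG + DE,
  ∂BFJ = FJ − BJ + BF.
The resulting 21×14 matrix has rank 13, and its Smith normal form has invariant factors (1,1,1,1,1,1,1,1,1,1,1,1,1).

Computing H_k = (kernel of ∂_k) / (image of ∂_{k+1}):

  H_0: rank C_0 − rank ∂_1 = 7 − 6 = 1, and the invariant factors of ∂_1 are all 1, so H_0 = Z.
  H_1: rank ker ∂_1 − rank ∂_2 = (21 − 6) − 13 = 2, and the invariant factors of ∂_2 are all 1, so H_1 = Z^2.
  H_2: rank ker ∂_2 − rank ∂_3 = (14 − 13) − 0 = 1, and there is no ∂_3, so H_2 = Z.

As a check, the Euler characteristic is 7 − 21 + 14 = 0, which agrees with 1 − 2 + 1 = 0.
(K is a triangulation of the torus T^2.)

H_0 ≅ Z,  H_1 ≅ Z^2,  H_2 ≅ Z.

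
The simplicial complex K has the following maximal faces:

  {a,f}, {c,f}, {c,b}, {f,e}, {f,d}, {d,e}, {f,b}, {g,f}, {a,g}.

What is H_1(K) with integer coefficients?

We work with the vertex ordering a < b < c < d < e < f < g. The simplices of K, each written with vertices in increasing order, are:

  0-simplices (7): a, b, c, d, e, f, g
  1-simplices (9): af, ag, bc, bf, cf, de, df, ef, fg

so the chain groups are C_0 ≅ Z^7, C_1 ≅ Z^9.

The boundary map ∂_1: C_1 → C_0 is given by ∂[p,q] = [q] − [p].
This gives a 7×9 integer matrix of rank 6; reducing to Smith normal form yields diagonal entries (1,1,1,1,1,1).

Now H_k = ker ∂_k / im ∂_{k+1}, so:

  H_1: rank ker ∂_1 − rank ∂_2 = (9 − 6) − 0 = 3, and there is no ∂_2, so H_1 = Z^3.

(K is a triangulation of a wedge of 3 circles.)

H_1 ≅ Z^3.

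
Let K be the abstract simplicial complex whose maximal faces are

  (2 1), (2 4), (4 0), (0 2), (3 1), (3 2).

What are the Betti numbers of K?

b_0 = 1, b_1 = 2.

Fix the vertex order 0 < 1 < 2 < 3 < 4 and write every simplex with vertices in increasing order. Then dim K = 1 and the simplices of K are:

  0-simplices (5): [0], [1], [2], [3], [4]
  1-simplices (6): [0,2], [0,4], [1,2], [1,3], [2,3], [2,4]

so the chain groups are C_0 ≅ Z^5, C_1 ≅ Z^6.

Boundary ∂_1: C_1 → C_0 is given by ∂[p,q] = [q] − [p]. For instance
  ∂[2,4] = [4] − [2].
The resulting 5×6 matrix has rank 4, and its Smith normal form has invariant factors (1,1,1,1).

Reading off H_k = ker ∂_k / im ∂_{k+1}:

  H_0: rank C_0 − rank ∂_1 = 5 − 4 = 1, and the invariant factors of ∂_1 are all 1, so H_0 ≅ Z.
  H_1: rank ker ∂_1 − rank ∂_2 = (6 − 4) − 0 = 2, and there is no ∂_2, so H_1 ≅ Z^2.

As a check, the Euler characteristic is 5 − 6 = -1, which agrees with 1 − 2 = -1.
(K is a triangulation of a wedge of 2 circles.)

Hence the Betti numbers are b_0 = 1, b_1 = 2.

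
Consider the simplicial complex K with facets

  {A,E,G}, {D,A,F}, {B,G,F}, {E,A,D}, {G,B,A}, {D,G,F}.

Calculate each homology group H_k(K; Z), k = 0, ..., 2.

Order the vertices as A < B < D < E < F < G. Listing each simplex with vertices in this order, K has dimension 2 with simplices:

  0-simplices (6): A, B, D, E, F, G
  1-simplices (12): AB, AD, AE, AF, AG, BF, BG, DE, DF, DG, EG, FG
  2-simplices (6): ABG, ADE, ADF, AEG, BFG, DFG

giving chain groups C_0 ≅ Z^6, C_1 ≅ Z^12, C_2 ≅ Z^6.

Boundary ∂_1: C_1 → C_0 maps an edge to its endpoints' difference, ∂[p,q] = q − p.
As a 6×12 matrix over Z this has rank 5, with invariant factors (1,1,1,1,1).

∂_2: C_2 → C_1 acts by ∂[p,q,r] = [q,r] − [p,r] + [p,q]. For instance
  ∂DFG = FG − DG + DF,
  ∂AEG = EG − AG + AE.
The 12×6 boundary matrix has rank 6 and Smith normal form diag(1,1,1,1,1,1).

Computing H_k = (kernel of ∂_k) / (image of ∂_{k+1}):

  H_0: rank C_0 − rank ∂_1 = 6 − 5 = 1, and the invariant factors of ∂_1 are all 1, so H_0 = Z.
  H_1: rank ker ∂_1 − rank ∂_2 = (12 − 5) − 6 = 1, and the invariant factors of ∂_2 are all 1, so H_1 = Z.
  H_2: rank ker ∂_2 − rank ∂_3 = (6 − 6) − 0 = 0, and there is no ∂_3, so H_2 = 0.

H_0 ≅ Z,  H_1 ≅ Z,  H_2 = 0.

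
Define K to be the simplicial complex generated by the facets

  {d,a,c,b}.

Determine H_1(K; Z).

H_1 = 0.

Fix the vertex order a < b < c < d and write every simplex with vertices in increasing order. Then dim K = 3 and the simplices of K are:

  0-simplices (4): a, b, c, d
  1-simplices (6): ab, ac, ad, bc, bd, cd
  2-simplices (4): abc, abd, acd, bcd
  3-simplices (1): abcd

so the chain groups are C_0 ≅ Z^4, C_1 ≅ Z^6, C_2 ≅ Z^4, C_3 ≅ Z^1.

Boundary ∂_1: C_1 → C_0 is given by ∂[p,q] = [q] − [p]. For instance
  ∂ad = d − a.
As a 4×6 matrix over Z this has rank 3, with invariant factors (1,1,1).

Boundary ∂_2: C_2 → C_1 acts by ∂[p,q,r] = [q,r] − [p,r] + [p,q]. For instance
  ∂abc = bc − ac + ab,
  ∂acd = cd − ad + ac.
This gives a 6×4 integer matrix of rank 3; reducing to Smith normal form yields diagonal entries (1,1,1).

∂_3: C_3 → C_2 sends each 3-simplex σ to the alternating sum Σ_i (−1)^i (σ with its i-th vertex removed). For instance
  ∂abcd = bcd − acd + abd − abc.
As a 4×1 matrix over Z this has rank 1, with invariant factors (1).

Now H_k = ker ∂_k / im ∂_{k+1}, so:

  H_1: rank ker ∂_1 − rank ∂_2 = (6 − 3) − 3 = 0, and the invariant factors of ∂_2 are all 1, so H_1 ≅ 0.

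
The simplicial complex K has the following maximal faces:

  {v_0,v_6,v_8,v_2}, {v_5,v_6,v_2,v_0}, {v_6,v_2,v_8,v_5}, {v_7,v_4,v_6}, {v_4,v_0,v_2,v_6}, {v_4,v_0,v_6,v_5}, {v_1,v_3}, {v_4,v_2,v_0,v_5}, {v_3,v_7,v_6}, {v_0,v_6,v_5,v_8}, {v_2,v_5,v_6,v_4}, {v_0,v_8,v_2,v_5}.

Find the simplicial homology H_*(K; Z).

H_0 = Z,  H_1 = 0,  H_2 = 0,  H_3 = Z^2.

Fix the vertex order v_0 < v_1 < v_2 < v_3 < v_4 < v_5 < v_6 < v_7 < v_8 and write every simplex with vertices in increasing order. Then dim K = 3 and the simplices of K are:

  0-simplices (9): [v_0], [v_1], [v_2], [v_3], [v_4], [v_5], [v_6], [v_7], [v_8]
  1-simplices (19): (19 of them)
  2-simplices (18): (18 of them)
  3-simplices (9): (9 of them)

giving chain groups C_0 ≅ Z^9, C_1 ≅ Z^19, C_2 ≅ Z^18, C_3 ≅ Z^9.

∂_1: C_1 → C_0 is given by ∂[p,q] = [q] − [p].
This gives a 9×19 integer matrix of rank 8; reducing to Smith normal form yields diagonal entries (1,1,1,1,1,1,1,1).

Boundary ∂_2: C_2 → C_1 acts by ∂[p,q,r] = [q,r] − [p,r] + [p,q]. For instance
  ∂[v_0,v_4,v_5] = [v_4,v_5] − [v_0,v_5] + [v_0,v_4],
  ∂[v_0,v_5,v_6] = [v_5,v_6] − [v_0,v_6] + [v_0,v_5].
The 19×18 boundary matrix has rank 11 and Smith normal form diag(1,1,1,1,1,1,1,1,1,1,1).

∂_3: C_3 → C_2 sends each 3-simplex σ to the alternating sum Σ_i (−1)^i (σ with its i-th vertex removed). For instance
  ∂[v_2,v_5,v_6,v_8] = [v_5,v_6,v_8] − [v_2,v_6,v_8] + [v_2,v_5,v_8] − [v_2,v_5,v_6],
  ∂[v_0,v_2,v_5,v_6] = [v_2,v_5,v_6] − [v_0,v_5,v_6] + [v_0,v_2,v_6] − [v_0,v_2,v_5].
This gives a 18×9 integer matrix of rank 7; reducing to Smith normal form yields diagonal entries (1,1,1,1,1,1,1).

Reading off H_k = ker ∂_k / im ∂_{k+1}:

  H_0: rank C_0 − rank ∂_1 = 9 − 8 = 1, and the invariant factors of ∂_1 are all 1, so H_0 ≅ Z.
  H_1: rank ker ∂_1 − rank ∂_2 = (19 − 8) − 11 = 0, and the invariant factors of ∂_2 are all 1, so H_1 ≅ 0.
  H_2: rank ker ∂_2 − rank ∂_3 = (18 − 11) − 7 = 0, and the invariant factors of ∂_3 are all 1, so H_2 ≅ 0.
  H_3: rank ker ∂_3 − rank ∂_4 = (9 − 7) − 0 = 2, and there is no ∂_4, so H_3 ≅ Z^2.

As a check, the Euler characteristic is 9 − 19 + 18 − 9 = -1, which agrees with 1 − 0 + 0 − 2 = -1.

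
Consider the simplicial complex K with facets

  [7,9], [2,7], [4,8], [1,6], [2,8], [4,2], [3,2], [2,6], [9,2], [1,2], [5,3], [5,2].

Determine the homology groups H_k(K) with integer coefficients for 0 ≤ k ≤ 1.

Order the vertices as 1 < 2 < 3 < 4 < 5 < 6 < 7 < 8 < 9. Listing each simplex with vertices in this order, K has dimension 1 with simplices:

  0-simplices (9): [1], [2], [3], [4], [5], [6], [7], [8], [9]
  1-simplices (12): [1,2], [1,6], [2,3], [2,4], [2,5], [2,6], [2,7], [2,8], [2,9], [3,5], [4,8], [7,9]

so the chain groups are C_0 ≅ Z^9, C_1 ≅ Z^12.

The boundary map ∂_1: C_1 → C_0 maps an edge to its endpoints' difference, ∂[p,q] = q − p.
This gives a 9×12 integer matrix of rank 8; reducing to Smith normal form yields diagonal entries (1,1,1,1,1,1,1,1).

Now H_k = ker ∂_k / im ∂_{k+1}, so:

  H_0: rank C_0 − rank ∂_1 = 9 − 8 = 1, and the invariant factors of ∂_1 are all 1, so H_0 ≅ Z.
  H_1: rank ker ∂_1 − rank ∂_2 = (12 − 8) − 0 = 4, and there is no ∂_2, so H_1 ≅ Z^4.

H_0 = Z,  H_1 = Z^4.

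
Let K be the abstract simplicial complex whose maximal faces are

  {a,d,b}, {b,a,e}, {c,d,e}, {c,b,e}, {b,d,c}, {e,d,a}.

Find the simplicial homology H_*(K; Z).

We work with the vertex ordering a < b < c < d < e. The simplices of K, each written with vertices in increasing order, are:

  0-simplices (5): a, b, c, d, e
  1-simplices (9): ab, ad, ae, bc, bd, be, cd, ce, de
  2-simplices (6): abd, abe, ade, bcd, bce, cde

so the chain groups are C_0 ≅ Z^5, C_1 ≅ Z^9, C_2 ≅ Z^6.

Boundary ∂_1: C_1 → C_0 is given by ∂[p,q] = [q] − [p].
The 5×9 boundary matrix has rank 4 and Smith normal form diag(1,1,1,1).

The boundary map ∂_2: C_2 → C_1 maps a triangle to the signed sum of its edges. For instance
  ∂abe = be − ae + ab,
  ∂bce = ce − be + bc.
As a 9×6 matrix over Z this has rank 5, with invariant factors (1,1,1,1,1).

Computing H_k = (kernel of ∂_k) / (image of ∂_{k+1}):

  H_0: rank C_0 − rank ∂_1 = 5 − 4 = 1, and the invariant factors of ∂_1 are all 1, so H_0 ≅ Z.
  H_1: rank ker ∂_1 − rank ∂_2 = (9 − 4) − 5 = 0, and the invariant factors of ∂_2 are all 1, so H_1 ≅ 0.
  H_2: rank ker ∂_2 − rank ∂_3 = (6 − 5) − 0 = 1, and there is no ∂_3, so H_2 ≅ Z.

As a check, the Euler characteristic is 5 − 9 + 6 = 2, which agrees with 1 − 0 + 1 = 2.
(K is a triangulation of the 2-sphere S^2.)

H_0 ≅ Z,  H_1 = 0,  H_2 ≅ Z.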